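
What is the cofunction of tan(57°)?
tan(57°) = cot(90° - 57°) = cot(33°)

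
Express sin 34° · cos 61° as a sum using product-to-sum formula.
sin 34° cos 61° = (1/2)[sin(34°+61°) + sin(34°-61°)]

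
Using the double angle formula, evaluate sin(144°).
sin(144°) = 2 sin 72° cos 72° = 0.5878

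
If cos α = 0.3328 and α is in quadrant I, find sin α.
sin α = 0.943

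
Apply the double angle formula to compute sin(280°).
sin(280°) = 2 sin 140° cos 140° = -0.9848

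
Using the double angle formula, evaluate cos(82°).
cos(82°) = cos²41° - sin²41° = 0.1392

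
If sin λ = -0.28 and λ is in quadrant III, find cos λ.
cos λ = -0.96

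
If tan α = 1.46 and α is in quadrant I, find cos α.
cos α = 0.5651 (using tan²α + 1 = sec²α)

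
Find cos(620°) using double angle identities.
cos(620°) = cos²310° - sin²310° = -0.1736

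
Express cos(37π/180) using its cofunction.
cos(37π/180) = sin(π/2 - 37π/180) = sin(53π/180)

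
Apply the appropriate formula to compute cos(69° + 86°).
cos(69° + 86°) = cos 69° cos 86° - sin 69° sin 86° = -0.9063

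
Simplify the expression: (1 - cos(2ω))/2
(1 - cos(2ω))/2 = sin²ω (using Power reduction)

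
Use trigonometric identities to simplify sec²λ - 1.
sec²λ - 1 = tan²λ (using Pythagorean identity)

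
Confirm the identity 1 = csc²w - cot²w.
RHS = 1/sin²w - cos²w/sin²w = (1 - cos²w)/sin²w = sin²w/sin²w = 1 = LHS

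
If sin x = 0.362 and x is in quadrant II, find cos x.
cos x = -0.9322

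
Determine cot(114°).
cot(114°) = -0.4452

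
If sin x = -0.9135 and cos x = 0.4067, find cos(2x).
cos(2x) = cos²x - sin²x = -0.6691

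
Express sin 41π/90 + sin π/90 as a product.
sin 41π/90 + sin π/90 = 2 sin(7π/30) cos(2π/9)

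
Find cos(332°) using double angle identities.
cos(332°) = cos²166° - sin²166° = 0.8829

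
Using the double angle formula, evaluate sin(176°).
sin(176°) = 2 sin 88° cos 88° = 0.06976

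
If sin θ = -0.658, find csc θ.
csc θ = 1/sin θ = -1.52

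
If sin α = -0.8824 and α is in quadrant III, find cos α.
cos α = -0.4705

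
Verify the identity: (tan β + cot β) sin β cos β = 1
LHS = (sin β/cos β + cos β/sin β) sin β cos β = ((sin²β + cos²β)/(sin β cos β)) · sin β cos β = sin²β + cos²β = 1 = RHS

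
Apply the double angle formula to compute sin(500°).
sin(500°) = 2 sin 250° cos 250° = 0.6428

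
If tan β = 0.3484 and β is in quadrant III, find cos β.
cos β = -0.9443 (using tan²β + 1 = sec²β)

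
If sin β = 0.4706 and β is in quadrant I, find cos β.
cos β = 0.8823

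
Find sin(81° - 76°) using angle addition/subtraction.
sin(81° - 76°) = sin 81° cos 76° - cos 81° sin 76° = 0.08716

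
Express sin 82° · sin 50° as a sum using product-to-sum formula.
sin 82° sin 50° = (1/2)[cos(82°-50°) - cos(82°+50°)]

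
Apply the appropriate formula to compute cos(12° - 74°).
cos(12° - 74°) = cos 12° cos 74° + sin 12° sin 74° = 0.4695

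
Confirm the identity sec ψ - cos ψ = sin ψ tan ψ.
LHS = 1/cos ψ - cos ψ = (1 - cos²ψ)/cos ψ = sin²ψ/cos ψ = sin ψ · (sin ψ/cos ψ) = sin ψ tan ψ = RHS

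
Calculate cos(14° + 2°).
cos(14° + 2°) = cos 14° cos 2° - sin 14° sin 2° = 0.9613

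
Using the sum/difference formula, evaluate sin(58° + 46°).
sin(58° + 46°) = sin 58° cos 46° + cos 58° sin 46° = 0.9703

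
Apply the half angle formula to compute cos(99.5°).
cos(99.5°) = -√((1 + cos 199°)/2) = -0.165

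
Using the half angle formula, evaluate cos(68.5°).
cos(68.5°) = √((1 + cos 137°)/2) = 0.3665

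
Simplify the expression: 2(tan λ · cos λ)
2(tan λ · cos λ) = 2(sin λ) (using Quotient identity)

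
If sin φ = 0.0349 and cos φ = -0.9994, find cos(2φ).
cos(2φ) = cos²φ - sin²φ = 0.9976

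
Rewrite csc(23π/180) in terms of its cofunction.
csc(23π/180) = sec(π/2 - 23π/180) = sec(67π/180)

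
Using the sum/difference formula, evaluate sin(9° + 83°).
sin(9° + 83°) = sin 9° cos 83° + cos 9° sin 83° = 0.9994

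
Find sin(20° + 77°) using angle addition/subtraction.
sin(20° + 77°) = sin 20° cos 77° + cos 20° sin 77° = 0.9925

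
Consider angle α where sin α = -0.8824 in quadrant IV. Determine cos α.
cos α = √(1 - sin²α) = 0.4705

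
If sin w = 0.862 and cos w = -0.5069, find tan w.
tan w = sin w / cos w = -1.701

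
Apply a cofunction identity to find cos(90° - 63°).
cos(90° - 63°) = sin(63°) = 0.891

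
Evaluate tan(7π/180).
tan(7π/180) = 0.1228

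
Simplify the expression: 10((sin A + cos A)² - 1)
10((sin A + cos A)² - 1) = 10(sin(2A)) (using Pythagorean + double angle)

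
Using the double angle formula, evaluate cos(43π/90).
cos(43π/90) = cos²43π/180 - sin²43π/180 = 0.06976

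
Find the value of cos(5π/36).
cos(5π/36) = 0.9063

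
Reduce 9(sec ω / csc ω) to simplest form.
9(sec ω / csc ω) = 9(tan ω) (using Reciprocal identities)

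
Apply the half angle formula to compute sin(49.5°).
sin(49.5°) = √((1 - cos 99°)/2) = 0.7604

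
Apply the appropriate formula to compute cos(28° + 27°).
cos(28° + 27°) = cos 28° cos 27° - sin 28° sin 27° = 0.5736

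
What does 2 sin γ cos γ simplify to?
2 sin γ cos γ = sin(2γ) (using Double angle)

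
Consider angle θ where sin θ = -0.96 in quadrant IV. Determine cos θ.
cos θ = √(1 - sin²θ) = 0.28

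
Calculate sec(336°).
sec(336°) = 1.095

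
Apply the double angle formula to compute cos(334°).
cos(334°) = cos²167° - sin²167° = 0.8988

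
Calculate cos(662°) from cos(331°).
cos(662°) = cos²331° - sin²331° = 0.5299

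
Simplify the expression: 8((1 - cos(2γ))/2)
8((1 - cos(2γ))/2) = 8(sin²γ) (using Power reduction)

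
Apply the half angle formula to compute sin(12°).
sin(12°) = √((1 - cos 24°)/2) = 0.2079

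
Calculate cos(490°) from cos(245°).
cos(490°) = cos²245° - sin²245° = -0.6428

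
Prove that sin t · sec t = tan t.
LHS = sin t · (1/cos t) = sin t/cos t = tan t = RHS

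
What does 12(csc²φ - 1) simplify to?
12(csc²φ - 1) = 12(cot²φ) (using Pythagorean identity)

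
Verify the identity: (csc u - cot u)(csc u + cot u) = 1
LHS = csc²u - cot²u = (1 + cot²u) - cot²u = 1 = RHS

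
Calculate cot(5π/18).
cot(5π/18) = 0.8391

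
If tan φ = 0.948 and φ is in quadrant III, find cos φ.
cos φ = -0.7257 (using tan²φ + 1 = sec²φ)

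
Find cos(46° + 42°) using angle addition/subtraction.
cos(46° + 42°) = cos 46° cos 42° - sin 46° sin 42° = 0.0349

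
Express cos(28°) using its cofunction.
cos(28°) = sin(90° - 28°) = sin(62°)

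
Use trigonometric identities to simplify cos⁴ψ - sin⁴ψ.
cos⁴ψ - sin⁴ψ = cos(2ψ) (using Factoring + double angle)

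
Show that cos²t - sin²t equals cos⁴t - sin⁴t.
RHS = (cos²t - sin²t)(cos²t + sin²t) = (cos²t - sin²t) · 1 = cos²t - sin²t = LHS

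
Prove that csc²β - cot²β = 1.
LHS = 1/sin²β - cos²β/sin²β = (1 - cos²β)/sin²β = sin²β/sin²β = 1 = RHS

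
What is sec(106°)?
sec(106°) = -3.628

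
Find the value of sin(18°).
sin(18°) = 0.309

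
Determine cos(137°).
cos(137°) = -0.7314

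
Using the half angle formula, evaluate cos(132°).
cos(132°) = -√((1 + cos 264°)/2) = -0.6691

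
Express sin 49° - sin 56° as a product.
sin 49° - sin 56° = 2 cos(52.5°) sin(-3.5°)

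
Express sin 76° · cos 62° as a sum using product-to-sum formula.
sin 76° cos 62° = (1/2)[sin(76°+62°) + sin(76°-62°)]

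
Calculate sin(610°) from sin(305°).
sin(610°) = 2 sin 305° cos 305° = -0.9397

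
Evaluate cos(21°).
cos(21°) = 0.9336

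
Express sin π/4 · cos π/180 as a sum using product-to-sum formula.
sin π/4 cos π/180 = (1/2)[sin(π/4+π/180) + sin(π/4-π/180)]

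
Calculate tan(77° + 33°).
tan(77° + 33°) = (tan 77° + tan 33°)/(1 - tan 77° tan 33°) = -2.747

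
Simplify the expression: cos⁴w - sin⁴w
cos⁴w - sin⁴w = cos(2w) (using Factoring + double angle)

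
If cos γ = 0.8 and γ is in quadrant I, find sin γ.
sin γ = 0.6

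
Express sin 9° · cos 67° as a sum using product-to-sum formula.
sin 9° cos 67° = (1/2)[sin(9°+67°) + sin(9°-67°)]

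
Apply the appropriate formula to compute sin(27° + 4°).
sin(27° + 4°) = sin 27° cos 4° + cos 27° sin 4° = 0.515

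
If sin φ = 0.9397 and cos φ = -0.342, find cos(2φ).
cos(2φ) = cos²φ - sin²φ = -0.7661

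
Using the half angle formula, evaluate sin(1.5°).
sin(1.5°) = √((1 - cos 3°)/2) = 0.02618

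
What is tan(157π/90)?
tan(157π/90) = -1.036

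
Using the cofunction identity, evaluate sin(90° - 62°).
sin(90° - 62°) = cos(62°) = 0.4695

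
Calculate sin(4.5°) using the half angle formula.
sin(4.5°) = √((1 - cos 9°)/2) = 0.07846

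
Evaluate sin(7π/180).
sin(7π/180) = 0.1219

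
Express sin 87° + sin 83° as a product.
sin 87° + sin 83° = 2 sin(85°) cos(2°)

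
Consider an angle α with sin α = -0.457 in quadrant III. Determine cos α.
cos α = ±√(1 - sin²α) = -0.8895 (negative in QIII)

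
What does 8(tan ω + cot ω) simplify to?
8(tan ω + cot ω) = 8(sec ω csc ω) (using Quotient identities)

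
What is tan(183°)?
tan(183°) = 0.05241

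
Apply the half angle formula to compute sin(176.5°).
sin(176.5°) = √((1 - cos 353°)/2) = 0.06105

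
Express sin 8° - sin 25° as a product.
sin 8° - sin 25° = 2 cos(16.5°) sin(-8.5°)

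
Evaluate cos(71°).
cos(71°) = 0.3256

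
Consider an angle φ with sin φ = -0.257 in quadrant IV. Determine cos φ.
cos φ = √(1 - sin²φ) = 0.9664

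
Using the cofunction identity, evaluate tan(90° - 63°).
tan(90° - 63°) = cot(63°) = 0.5095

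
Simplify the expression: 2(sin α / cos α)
2(sin α / cos α) = 2(tan α) (using Quotient identity)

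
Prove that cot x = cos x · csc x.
RHS = cos x · (1/sin x) = cos x/sin x = cot x = LHS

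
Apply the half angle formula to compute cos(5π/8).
cos(5π/8) = -√((1 + cos 5π/4)/2) = -0.3827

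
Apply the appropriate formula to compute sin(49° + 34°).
sin(49° + 34°) = sin 49° cos 34° + cos 49° sin 34° = 0.9925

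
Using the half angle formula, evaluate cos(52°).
cos(52°) = √((1 + cos 104°)/2) = 0.6157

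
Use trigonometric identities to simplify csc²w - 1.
csc²w - 1 = cot²w (using Pythagorean identity)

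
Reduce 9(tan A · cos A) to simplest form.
9(tan A · cos A) = 9(sin A) (using Quotient identity)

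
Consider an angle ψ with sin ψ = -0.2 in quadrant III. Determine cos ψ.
cos ψ = ±√(1 - sin²ψ) = -0.9798 (negative in QIII)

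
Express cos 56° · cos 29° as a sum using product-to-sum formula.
cos 56° cos 29° = (1/2)[cos(56°-29°) + cos(56°+29°)]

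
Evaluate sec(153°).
sec(153°) = -1.122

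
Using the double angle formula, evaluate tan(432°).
tan(432°) = 2 tan 216° / (1 - tan²216°) = 3.078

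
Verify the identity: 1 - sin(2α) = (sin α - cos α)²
RHS = sin²α - 2 sin α cos α + cos²α = (sin²α + cos²α) - 2 sin α cos α = 1 - sin(2α) = LHS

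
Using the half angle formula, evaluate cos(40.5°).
cos(40.5°) = √((1 + cos 81°)/2) = 0.7604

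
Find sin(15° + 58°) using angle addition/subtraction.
sin(15° + 58°) = sin 15° cos 58° + cos 15° sin 58° = 0.9563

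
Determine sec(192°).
sec(192°) = -1.022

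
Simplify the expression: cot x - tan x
cot x - tan x = 2 cot(2x) (using Double angle)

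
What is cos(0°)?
cos(0°) = 1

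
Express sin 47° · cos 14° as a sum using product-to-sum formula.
sin 47° cos 14° = (1/2)[sin(47°+14°) + sin(47°-14°)]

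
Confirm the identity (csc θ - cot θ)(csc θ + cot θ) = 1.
LHS = csc²θ - cot²θ = (1 + cot²θ) - cot²θ = 1 = RHS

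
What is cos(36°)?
cos(36°) = 0.809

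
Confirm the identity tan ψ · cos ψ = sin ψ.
LHS = (sin ψ/cos ψ) · cos ψ = sin ψ = RHS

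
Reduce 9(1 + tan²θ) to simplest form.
9(1 + tan²θ) = 9(sec²θ) (using Pythagorean identity)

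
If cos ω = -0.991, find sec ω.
sec ω = 1/cos ω = -1.009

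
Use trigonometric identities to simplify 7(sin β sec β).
7(sin β sec β) = 7(tan β) (using Reciprocal + quotient)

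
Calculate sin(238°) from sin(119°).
sin(238°) = 2 sin 119° cos 119° = -0.848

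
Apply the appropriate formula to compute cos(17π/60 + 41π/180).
cos(17π/60 + 41π/180) = cos 17π/60 cos 41π/180 - sin 17π/60 sin 41π/180 = -0.0349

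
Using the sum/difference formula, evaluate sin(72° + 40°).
sin(72° + 40°) = sin 72° cos 40° + cos 72° sin 40° = 0.9272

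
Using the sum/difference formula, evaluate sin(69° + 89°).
sin(69° + 89°) = sin 69° cos 89° + cos 69° sin 89° = 0.3746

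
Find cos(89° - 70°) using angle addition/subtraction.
cos(89° - 70°) = cos 89° cos 70° + sin 89° sin 70° = 0.9455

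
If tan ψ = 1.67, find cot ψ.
cot ψ = 1/tan ψ = 0.5988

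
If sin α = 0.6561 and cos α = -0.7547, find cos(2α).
cos(2α) = cos²α - sin²α = 0.1391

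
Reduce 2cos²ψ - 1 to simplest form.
2cos²ψ - 1 = cos(2ψ) (using Double angle)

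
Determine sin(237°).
sin(237°) = -0.8387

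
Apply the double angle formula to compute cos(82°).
cos(82°) = cos²41° - sin²41° = 0.1392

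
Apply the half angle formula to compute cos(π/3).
cos(π/3) = √((1 + cos 2π/3)/2) = 1/2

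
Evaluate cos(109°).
cos(109°) = -0.3256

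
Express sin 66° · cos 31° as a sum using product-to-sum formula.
sin 66° cos 31° = (1/2)[sin(66°+31°) + sin(66°-31°)]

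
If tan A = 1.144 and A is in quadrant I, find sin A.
sin A = 0.7529 (using tan²A + 1 = sec²A)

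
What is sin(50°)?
sin(50°) = 0.766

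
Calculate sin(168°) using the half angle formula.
sin(168°) = √((1 - cos 336°)/2) = 0.2079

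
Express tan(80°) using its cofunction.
tan(80°) = cot(90° - 80°) = cot(10°)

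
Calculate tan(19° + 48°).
tan(19° + 48°) = (tan 19° + tan 48°)/(1 - tan 19° tan 48°) = 2.356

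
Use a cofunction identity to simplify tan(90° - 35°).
tan(90° - 35°) = cot(35°)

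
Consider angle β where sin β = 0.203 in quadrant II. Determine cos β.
cos β = ±√(1 - sin²β) = -0.9792 (negative in QII)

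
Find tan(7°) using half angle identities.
tan(7°) = sin 14° / (1 + cos 14°) = 0.1228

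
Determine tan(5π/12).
tan(5π/12) = 2+√3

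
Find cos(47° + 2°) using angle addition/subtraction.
cos(47° + 2°) = cos 47° cos 2° - sin 47° sin 2° = 0.6561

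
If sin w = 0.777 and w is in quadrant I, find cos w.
cos w = 0.6295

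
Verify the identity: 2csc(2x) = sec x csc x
LHS = 2/sin(2x) = 2/(2 sin x cos x) = 1/(sin x cos x) = (1/cos x)(1/sin x) = sec x csc x = RHS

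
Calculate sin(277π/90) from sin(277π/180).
sin(277π/90) = 2 sin 277π/180 cos 277π/180 = -0.2419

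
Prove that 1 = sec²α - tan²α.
RHS = 1/cos²α - sin²α/cos²α = (1 - sin²α)/cos²α = cos²α/cos²α = 1 = LHS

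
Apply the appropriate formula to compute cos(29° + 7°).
cos(29° + 7°) = cos 29° cos 7° - sin 29° sin 7° = 0.809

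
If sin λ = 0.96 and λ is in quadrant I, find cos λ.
cos λ = 0.28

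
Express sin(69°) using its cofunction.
sin(69°) = cos(90° - 69°) = cos(21°)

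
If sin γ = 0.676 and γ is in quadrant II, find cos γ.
cos γ = -0.7369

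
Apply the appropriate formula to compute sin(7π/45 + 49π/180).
sin(7π/45 + 49π/180) = sin 7π/45 cos 49π/180 + cos 7π/45 sin 49π/180 = 0.9744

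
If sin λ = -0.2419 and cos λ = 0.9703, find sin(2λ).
sin(2λ) = 2 sin λ cos λ = -0.4694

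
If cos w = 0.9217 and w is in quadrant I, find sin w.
sin w = 0.3879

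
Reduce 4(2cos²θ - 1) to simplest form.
4(2cos²θ - 1) = 4(cos(2θ)) (using Double angle)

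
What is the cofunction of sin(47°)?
sin(47°) = cos(90° - 47°) = cos(43°)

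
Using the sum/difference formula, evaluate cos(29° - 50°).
cos(29° - 50°) = cos 29° cos 50° + sin 29° sin 50° = 0.9336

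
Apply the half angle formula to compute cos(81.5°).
cos(81.5°) = √((1 + cos 163°)/2) = 0.1478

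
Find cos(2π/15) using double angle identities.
cos(2π/15) = cos²π/15 - sin²π/15 = 0.9135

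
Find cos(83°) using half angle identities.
cos(83°) = √((1 + cos 166°)/2) = 0.1219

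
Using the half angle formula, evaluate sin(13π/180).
sin(13π/180) = √((1 - cos 13π/90)/2) = 0.225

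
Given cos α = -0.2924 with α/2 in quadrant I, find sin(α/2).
sin(α/2) = ±√((1 - cos α)/2); positive since α/2 ∈ QI, so sin(α/2) = 0.8039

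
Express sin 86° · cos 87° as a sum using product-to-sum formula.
sin 86° cos 87° = (1/2)[sin(86°+87°) + sin(86°-87°)]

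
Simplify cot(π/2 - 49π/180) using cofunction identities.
cot(π/2 - 49π/180) = tan(49π/180)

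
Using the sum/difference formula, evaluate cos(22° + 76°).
cos(22° + 76°) = cos 22° cos 76° - sin 22° sin 76° = -0.1392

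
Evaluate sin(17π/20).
sin(17π/20) = 0.454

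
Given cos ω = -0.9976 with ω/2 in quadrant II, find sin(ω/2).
sin(ω/2) = ±√((1 - cos ω)/2); positive since ω/2 ∈ QII, so sin(ω/2) = 0.9994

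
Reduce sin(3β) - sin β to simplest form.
sin(3β) - sin β = 2 cos(2β) sin β (using Sum-to-product)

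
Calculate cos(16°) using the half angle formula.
cos(16°) = √((1 + cos 32°)/2) = 0.9613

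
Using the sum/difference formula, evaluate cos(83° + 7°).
cos(83° + 7°) = cos 83° cos 7° - sin 83° sin 7° = 0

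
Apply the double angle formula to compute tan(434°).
tan(434°) = 2 tan 217° / (1 - tan²217°) = 3.487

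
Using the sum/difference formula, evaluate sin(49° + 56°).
sin(49° + 56°) = sin 49° cos 56° + cos 49° sin 56° = (√6+√2)/4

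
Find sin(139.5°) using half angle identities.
sin(139.5°) = √((1 - cos 279°)/2) = 0.6494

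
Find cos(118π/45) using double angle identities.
cos(118π/45) = cos²59π/45 - sin²59π/45 = -0.3746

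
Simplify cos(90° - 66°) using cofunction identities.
cos(90° - 66°) = sin(66°)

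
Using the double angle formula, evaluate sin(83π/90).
sin(83π/90) = 2 sin 83π/180 cos 83π/180 = 0.2419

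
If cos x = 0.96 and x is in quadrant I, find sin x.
sin x = 0.28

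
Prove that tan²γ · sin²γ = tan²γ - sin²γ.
RHS = sin²γ/cos²γ - sin²γ = sin²γ(1/cos²γ - 1) = sin²γ · (1 - cos²γ)/cos²γ = sin²γ · sin²γ/cos²γ = sin²γ · tan²γ = LHS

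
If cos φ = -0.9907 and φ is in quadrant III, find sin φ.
sin φ = -0.1361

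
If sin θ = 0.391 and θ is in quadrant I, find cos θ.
cos θ = 0.9204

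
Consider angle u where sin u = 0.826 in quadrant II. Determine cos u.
cos u = ±√(1 - sin²u) = -0.5637 (negative in QII)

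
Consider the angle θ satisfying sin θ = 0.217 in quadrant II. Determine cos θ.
cos θ = ±√(1 - sin²θ) = -0.9762 (negative in QII)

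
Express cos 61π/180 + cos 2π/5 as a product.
cos 61π/180 + cos 2π/5 = 2 cos(133π/360) cos(-11π/360)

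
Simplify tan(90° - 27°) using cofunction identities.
tan(90° - 27°) = cot(27°)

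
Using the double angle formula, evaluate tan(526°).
tan(526°) = 2 tan 263° / (1 - tan²263°) = -0.2493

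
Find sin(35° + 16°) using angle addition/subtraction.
sin(35° + 16°) = sin 35° cos 16° + cos 35° sin 16° = 0.7771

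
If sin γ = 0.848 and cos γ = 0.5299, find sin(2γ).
sin(2γ) = 2 sin γ cos γ = 0.8987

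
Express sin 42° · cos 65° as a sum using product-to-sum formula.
sin 42° cos 65° = (1/2)[sin(42°+65°) + sin(42°-65°)]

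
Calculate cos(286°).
cos(286°) = 0.2756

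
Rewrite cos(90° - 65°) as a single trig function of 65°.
cos(90° - 65°) = sin(65°)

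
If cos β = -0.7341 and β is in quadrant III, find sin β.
sin β = -0.679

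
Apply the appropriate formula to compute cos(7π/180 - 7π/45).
cos(7π/180 - 7π/45) = cos 7π/180 cos 7π/45 + sin 7π/180 sin 7π/45 = 0.9336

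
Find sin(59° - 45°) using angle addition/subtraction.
sin(59° - 45°) = sin 59° cos 45° - cos 59° sin 45° = 0.2419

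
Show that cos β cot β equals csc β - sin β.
RHS = 1/sin β - sin β = (1 - sin²β)/sin β = cos²β/sin β = cos β · (cos β/sin β) = cos β cot β = LHS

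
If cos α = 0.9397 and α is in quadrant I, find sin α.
sin α = 0.342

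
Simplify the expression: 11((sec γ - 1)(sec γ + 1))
11((sec γ - 1)(sec γ + 1)) = 11(tan²γ) (using Diff. of squares)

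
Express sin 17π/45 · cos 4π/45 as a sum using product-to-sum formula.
sin 17π/45 cos 4π/45 = (1/2)[sin(17π/45+4π/45) + sin(17π/45-4π/45)]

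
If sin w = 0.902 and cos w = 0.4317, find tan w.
tan w = sin w / cos w = 2.089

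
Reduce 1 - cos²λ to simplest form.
1 - cos²λ = sin²λ (using Pythagorean identity)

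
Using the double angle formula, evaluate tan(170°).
tan(170°) = 2 tan 85° / (1 - tan²85°) = -0.1763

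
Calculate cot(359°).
cot(359°) = -57.29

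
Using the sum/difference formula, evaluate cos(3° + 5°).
cos(3° + 5°) = cos 3° cos 5° - sin 3° sin 5° = 0.9903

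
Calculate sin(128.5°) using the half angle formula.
sin(128.5°) = √((1 - cos 257°)/2) = 0.7826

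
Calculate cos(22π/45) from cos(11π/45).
cos(22π/45) = 2cos²11π/45 - 1 = 0.0349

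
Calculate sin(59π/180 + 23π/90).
sin(59π/180 + 23π/90) = sin 59π/180 cos 23π/90 + cos 59π/180 sin 23π/90 = (√6+√2)/4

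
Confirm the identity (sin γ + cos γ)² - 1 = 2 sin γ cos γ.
LHS = sin²γ + 2 sin γ cos γ + cos²γ - 1 = (sin²γ + cos²γ) + 2 sin γ cos γ - 1 = 1 + 2 sin γ cos γ - 1 = 2 sin γ cos γ = RHS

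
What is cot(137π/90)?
cot(137π/90) = -0.06993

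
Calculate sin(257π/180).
sin(257π/180) = -0.9744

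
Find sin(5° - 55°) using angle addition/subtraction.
sin(5° - 55°) = sin 5° cos 55° - cos 5° sin 55° = -0.766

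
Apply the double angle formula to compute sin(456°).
sin(456°) = 2 sin 228° cos 228° = 0.9945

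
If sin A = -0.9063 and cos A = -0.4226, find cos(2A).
cos(2A) = cos²A - sin²A = -0.6428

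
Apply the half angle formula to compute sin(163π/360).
sin(163π/360) = √((1 - cos 163π/180)/2) = 0.989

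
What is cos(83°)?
cos(83°) = 0.1219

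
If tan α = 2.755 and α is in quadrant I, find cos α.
cos α = 0.3412 (using tan²α + 1 = sec²α)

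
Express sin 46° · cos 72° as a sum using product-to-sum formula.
sin 46° cos 72° = (1/2)[sin(46°+72°) + sin(46°-72°)]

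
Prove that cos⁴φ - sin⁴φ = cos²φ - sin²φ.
LHS = (cos²φ - sin²φ)(cos²φ + sin²φ) = (cos²φ - sin²φ) · 1 = cos²φ - sin²φ = RHS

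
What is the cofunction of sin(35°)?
sin(35°) = cos(90° - 35°) = cos(55°)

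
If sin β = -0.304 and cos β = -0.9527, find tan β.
tan β = sin β / cos β = 0.3191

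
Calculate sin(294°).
sin(294°) = -0.9135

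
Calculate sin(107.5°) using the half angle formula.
sin(107.5°) = √((1 - cos 215°)/2) = 0.9537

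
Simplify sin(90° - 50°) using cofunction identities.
sin(90° - 50°) = cos(50°)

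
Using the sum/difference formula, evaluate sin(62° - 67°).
sin(62° - 67°) = sin 62° cos 67° - cos 62° sin 67° = -0.08716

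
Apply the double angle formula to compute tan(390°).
tan(390°) = 2 tan 195° / (1 - tan²195°) = √3/3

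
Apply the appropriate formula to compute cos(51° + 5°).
cos(51° + 5°) = cos 51° cos 5° - sin 51° sin 5° = 0.5592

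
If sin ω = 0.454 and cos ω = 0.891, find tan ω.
tan ω = sin ω / cos ω = 0.5095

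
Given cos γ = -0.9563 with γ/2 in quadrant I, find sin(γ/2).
sin(γ/2) = ±√((1 - cos γ)/2); positive since γ/2 ∈ QI, so sin(γ/2) = 0.989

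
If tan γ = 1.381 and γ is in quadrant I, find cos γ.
cos γ = 0.5865 (using tan²γ + 1 = sec²γ)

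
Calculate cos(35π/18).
cos(35π/18) = 0.9848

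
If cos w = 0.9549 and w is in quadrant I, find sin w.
sin w = 0.2969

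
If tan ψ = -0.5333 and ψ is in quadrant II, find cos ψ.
cos ψ = -0.8824 (using tan²ψ + 1 = sec²ψ)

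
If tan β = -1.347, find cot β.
cot β = 1/tan β = -0.7424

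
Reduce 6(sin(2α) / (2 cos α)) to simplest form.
6(sin(2α) / (2 cos α)) = 6(sin α) (using Double angle)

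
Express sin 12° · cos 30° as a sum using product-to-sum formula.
sin 12° cos 30° = (1/2)[sin(12°+30°) + sin(12°-30°)]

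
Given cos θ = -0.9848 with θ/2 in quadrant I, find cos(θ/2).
cos(θ/2) = ±√((1 + cos θ)/2); positive since θ/2 ∈ QI, so cos(θ/2) = 0.08718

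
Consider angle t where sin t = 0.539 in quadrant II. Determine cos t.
cos t = ±√(1 - sin²t) = -0.8423 (negative in QII)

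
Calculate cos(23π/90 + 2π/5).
cos(23π/90 + 2π/5) = cos 23π/90 cos 2π/5 - sin 23π/90 sin 2π/5 = -0.4695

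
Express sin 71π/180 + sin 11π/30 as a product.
sin 71π/180 + sin 11π/30 = 2 sin(137π/360) cos(π/72)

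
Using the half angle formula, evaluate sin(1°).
sin(1°) = √((1 - cos 2°)/2) = 0.01745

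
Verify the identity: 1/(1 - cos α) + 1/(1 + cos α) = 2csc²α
LHS = [(1 + cos α) + (1 - cos α)] / [(1 - cos α)(1 + cos α)] = 2/(1 - cos²α) = 2/sin²α = 2csc²α = RHS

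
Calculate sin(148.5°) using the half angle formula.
sin(148.5°) = √((1 - cos 297°)/2) = 0.5225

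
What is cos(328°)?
cos(328°) = 0.848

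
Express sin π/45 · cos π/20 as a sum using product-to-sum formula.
sin π/45 cos π/20 = (1/2)[sin(π/45+π/20) + sin(π/45-π/20)]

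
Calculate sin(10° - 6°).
sin(10° - 6°) = sin 10° cos 6° - cos 10° sin 6° = 0.06976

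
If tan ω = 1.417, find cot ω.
cot ω = 1/tan ω = 0.7057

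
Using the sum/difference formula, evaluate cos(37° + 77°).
cos(37° + 77°) = cos 37° cos 77° - sin 37° sin 77° = -0.4067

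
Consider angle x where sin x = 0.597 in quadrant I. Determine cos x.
cos x = √(1 - sin²x) = 0.8022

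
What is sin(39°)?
sin(39°) = 0.6293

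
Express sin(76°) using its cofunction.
sin(76°) = cos(90° - 76°) = cos(14°)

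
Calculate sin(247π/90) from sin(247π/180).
sin(247π/90) = 2 sin 247π/180 cos 247π/180 = 0.7193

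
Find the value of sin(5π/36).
sin(5π/36) = 0.4226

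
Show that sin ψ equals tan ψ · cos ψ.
RHS = (sin ψ/cos ψ) · cos ψ = sin ψ = LHS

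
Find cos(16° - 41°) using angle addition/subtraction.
cos(16° - 41°) = cos 16° cos 41° + sin 16° sin 41° = 0.9063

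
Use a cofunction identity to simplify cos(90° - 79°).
cos(90° - 79°) = sin(79°)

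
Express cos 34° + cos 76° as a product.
cos 34° + cos 76° = 2 cos(55°) cos(-21°)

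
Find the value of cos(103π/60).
cos(103π/60) = 0.6293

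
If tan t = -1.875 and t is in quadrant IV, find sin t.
sin t = -0.8824 (using tan²t + 1 = sec²t)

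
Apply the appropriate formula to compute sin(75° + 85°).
sin(75° + 85°) = sin 75° cos 85° + cos 75° sin 85° = 0.342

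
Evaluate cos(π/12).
cos(π/12) = (√6+√2)/4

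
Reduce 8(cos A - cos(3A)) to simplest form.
8(cos A - cos(3A)) = 8(2 sin(2A) sin A) (using Sum-to-product)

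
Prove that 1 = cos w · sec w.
RHS = cos w · (1/cos w) = 1 = LHS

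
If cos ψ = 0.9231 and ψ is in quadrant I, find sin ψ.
sin ψ = 0.3846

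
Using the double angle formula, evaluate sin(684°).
sin(684°) = 2 sin 342° cos 342° = -0.5878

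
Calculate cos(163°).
cos(163°) = -0.9563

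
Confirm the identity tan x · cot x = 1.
LHS = (sin x/cos x) · (cos x/sin x) = 1 = RHS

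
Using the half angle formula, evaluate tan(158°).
tan(158°) = sin 316° / (1 + cos 316°) = -0.404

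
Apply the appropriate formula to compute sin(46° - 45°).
sin(46° - 45°) = sin 46° cos 45° - cos 46° sin 45° = 0.01745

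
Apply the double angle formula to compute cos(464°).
cos(464°) = cos²232° - sin²232° = -0.2419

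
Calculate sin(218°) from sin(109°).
sin(218°) = 2 sin 109° cos 109° = -0.6157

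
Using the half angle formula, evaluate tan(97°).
tan(97°) = sin 194° / (1 + cos 194°) = -8.144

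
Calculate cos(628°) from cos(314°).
cos(628°) = cos²314° - sin²314° = -0.0349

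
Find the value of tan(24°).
tan(24°) = 0.4452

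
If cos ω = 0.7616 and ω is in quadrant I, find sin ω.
sin ω = 0.648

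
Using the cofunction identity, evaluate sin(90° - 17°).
sin(90° - 17°) = cos(17°) = 0.9563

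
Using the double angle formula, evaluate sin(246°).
sin(246°) = 2 sin 123° cos 123° = -0.9135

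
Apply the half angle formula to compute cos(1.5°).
cos(1.5°) = √((1 + cos 3°)/2) = 0.9997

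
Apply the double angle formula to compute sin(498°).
sin(498°) = 2 sin 249° cos 249° = 0.6691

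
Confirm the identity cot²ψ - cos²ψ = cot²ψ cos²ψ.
LHS = cos²ψ/sin²ψ - cos²ψ = cos²ψ(1/sin²ψ - 1) = cos²ψ · (1 - sin²ψ)/sin²ψ = cos²ψ · cos²ψ/sin²ψ = cos²ψ · cot²ψ = RHS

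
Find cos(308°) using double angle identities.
cos(308°) = cos²154° - sin²154° = 0.6157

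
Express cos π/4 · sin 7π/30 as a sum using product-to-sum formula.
cos π/4 sin 7π/30 = (1/2)[sin(π/4+7π/30) - sin(π/4-7π/30)]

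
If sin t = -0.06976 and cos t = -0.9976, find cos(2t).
cos(2t) = cos²t - sin²t = 0.9903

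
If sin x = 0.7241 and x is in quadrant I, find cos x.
cos x = 0.6897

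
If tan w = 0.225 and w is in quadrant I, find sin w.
sin w = 0.2195 (using tan²w + 1 = sec²w)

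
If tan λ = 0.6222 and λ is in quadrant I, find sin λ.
sin λ = 0.5283 (using tan²λ + 1 = sec²λ)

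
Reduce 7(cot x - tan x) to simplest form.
7(cot x - tan x) = 7(2 cot(2x)) (using Double angle)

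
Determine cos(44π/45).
cos(44π/45) = -0.9976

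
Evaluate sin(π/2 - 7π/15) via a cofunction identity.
sin(π/2 - 7π/15) = cos(7π/15) = 0.1045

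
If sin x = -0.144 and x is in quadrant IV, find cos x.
cos x = 0.9896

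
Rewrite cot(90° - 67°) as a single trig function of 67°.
cot(90° - 67°) = tan(67°)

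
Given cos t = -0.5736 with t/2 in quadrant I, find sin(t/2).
sin(t/2) = ±√((1 - cos t)/2); positive since t/2 ∈ QI, so sin(t/2) = 0.887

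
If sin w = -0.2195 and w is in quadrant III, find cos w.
cos w = -0.9756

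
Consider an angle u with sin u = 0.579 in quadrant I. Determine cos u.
cos u = √(1 - sin²u) = 0.8153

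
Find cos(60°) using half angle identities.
cos(60°) = √((1 + cos 120°)/2) = 1/2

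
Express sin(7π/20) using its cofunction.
sin(7π/20) = cos(π/2 - 7π/20) = cos(3π/20)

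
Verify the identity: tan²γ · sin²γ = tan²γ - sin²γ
RHS = sin²γ/cos²γ - sin²γ = sin²γ(1/cos²γ - 1) = sin²γ · (1 - cos²γ)/cos²γ = sin²γ · sin²γ/cos²γ = sin²γ · tan²γ = LHS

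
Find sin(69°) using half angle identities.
sin(69°) = √((1 - cos 138°)/2) = 0.9336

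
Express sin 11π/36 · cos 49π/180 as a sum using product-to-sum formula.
sin 11π/36 cos 49π/180 = (1/2)[sin(11π/36+49π/180) + sin(11π/36-49π/180)]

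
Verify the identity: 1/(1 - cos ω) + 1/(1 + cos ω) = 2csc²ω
LHS = [(1 + cos ω) + (1 - cos ω)] / [(1 - cos ω)(1 + cos ω)] = 2/(1 - cos²ω) = 2/sin²ω = 2csc²ω = RHS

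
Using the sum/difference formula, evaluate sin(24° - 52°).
sin(24° - 52°) = sin 24° cos 52° - cos 24° sin 52° = -0.4695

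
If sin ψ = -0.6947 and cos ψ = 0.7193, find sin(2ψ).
sin(2ψ) = 2 sin ψ cos ψ = -0.9994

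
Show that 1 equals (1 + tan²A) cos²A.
RHS = sec²A · cos²A = (1/cos²A) · cos²A = 1 = LHS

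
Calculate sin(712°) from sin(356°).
sin(712°) = 2 sin 356° cos 356° = -0.1392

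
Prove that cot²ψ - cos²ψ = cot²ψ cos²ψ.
LHS = cos²ψ/sin²ψ - cos²ψ = cos²ψ(1/sin²ψ - 1) = cos²ψ · (1 - sin²ψ)/sin²ψ = cos²ψ · cos²ψ/sin²ψ = cos²ψ · cot²ψ = RHS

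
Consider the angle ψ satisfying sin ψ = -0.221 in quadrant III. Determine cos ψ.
cos ψ = ±√(1 - sin²ψ) = -0.9753 (negative in QIII)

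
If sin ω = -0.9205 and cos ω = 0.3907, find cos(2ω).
cos(2ω) = cos²ω - sin²ω = -0.6947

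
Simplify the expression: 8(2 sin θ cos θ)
8(2 sin θ cos θ) = 8(sin(2θ)) (using Double angle)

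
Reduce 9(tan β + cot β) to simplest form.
9(tan β + cot β) = 9(sec β csc β) (using Quotient identities)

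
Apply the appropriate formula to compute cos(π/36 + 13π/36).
cos(π/36 + 13π/36) = cos π/36 cos 13π/36 - sin π/36 sin 13π/36 = 0.342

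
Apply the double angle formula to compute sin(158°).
sin(158°) = 2 sin 79° cos 79° = 0.3746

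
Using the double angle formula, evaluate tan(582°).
tan(582°) = 2 tan 291° / (1 - tan²291°) = 0.9004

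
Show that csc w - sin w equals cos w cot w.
LHS = 1/sin w - sin w = (1 - sin²w)/sin w = cos²w/sin w = cos w · (cos w/sin w) = cos w cot w = RHS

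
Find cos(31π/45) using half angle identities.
cos(31π/45) = -√((1 + cos 62π/45)/2) = -0.5592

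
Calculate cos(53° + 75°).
cos(53° + 75°) = cos 53° cos 75° - sin 53° sin 75° = -0.6157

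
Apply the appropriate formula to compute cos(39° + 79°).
cos(39° + 79°) = cos 39° cos 79° - sin 39° sin 79° = -0.4695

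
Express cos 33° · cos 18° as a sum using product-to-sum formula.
cos 33° cos 18° = (1/2)[cos(33°-18°) + cos(33°+18°)]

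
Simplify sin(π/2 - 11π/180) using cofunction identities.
sin(π/2 - 11π/180) = cos(11π/180)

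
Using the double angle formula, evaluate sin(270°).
sin(270°) = 2 sin 135° cos 135° = -1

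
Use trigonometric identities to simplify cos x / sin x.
cos x / sin x = cot x (using Quotient identity)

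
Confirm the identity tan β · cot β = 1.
LHS = (sin β/cos β) · (cos β/sin β) = 1 = RHS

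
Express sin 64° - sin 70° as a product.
sin 64° - sin 70° = 2 cos(67°) sin(-3°)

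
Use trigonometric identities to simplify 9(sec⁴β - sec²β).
9(sec⁴β - sec²β) = 9(tan⁴β + tan²β) (using Pythagorean)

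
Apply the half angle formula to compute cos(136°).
cos(136°) = -√((1 + cos 272°)/2) = -0.7193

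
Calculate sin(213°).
sin(213°) = -0.5446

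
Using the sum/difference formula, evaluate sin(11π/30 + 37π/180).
sin(11π/30 + 37π/180) = sin 11π/30 cos 37π/180 + cos 11π/30 sin 37π/180 = 0.9744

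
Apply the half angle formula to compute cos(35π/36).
cos(35π/36) = -√((1 + cos 35π/18)/2) = -0.9962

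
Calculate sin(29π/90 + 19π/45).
sin(29π/90 + 19π/45) = sin 29π/90 cos 19π/45 + cos 29π/90 sin 19π/45 = 0.7193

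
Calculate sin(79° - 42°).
sin(79° - 42°) = sin 79° cos 42° - cos 79° sin 42° = 0.6018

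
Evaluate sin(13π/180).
sin(13π/180) = 0.225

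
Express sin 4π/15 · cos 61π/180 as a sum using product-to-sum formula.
sin 4π/15 cos 61π/180 = (1/2)[sin(4π/15+61π/180) + sin(4π/15-61π/180)]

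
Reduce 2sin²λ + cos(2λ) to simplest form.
2sin²λ + cos(2λ) = 1 (using Double angle)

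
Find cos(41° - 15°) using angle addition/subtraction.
cos(41° - 15°) = cos 41° cos 15° + sin 41° sin 15° = 0.8988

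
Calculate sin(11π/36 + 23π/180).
sin(11π/36 + 23π/180) = sin 11π/36 cos 23π/180 + cos 11π/36 sin 23π/180 = 0.9781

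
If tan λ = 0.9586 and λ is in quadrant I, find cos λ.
cos λ = 0.7219 (using tan²λ + 1 = sec²λ)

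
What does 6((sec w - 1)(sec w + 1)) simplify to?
6((sec w - 1)(sec w + 1)) = 6(tan²w) (using Diff. of squares)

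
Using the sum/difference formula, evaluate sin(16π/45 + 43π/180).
sin(16π/45 + 43π/180) = sin 16π/45 cos 43π/180 + cos 16π/45 sin 43π/180 = 0.9563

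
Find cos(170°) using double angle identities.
cos(170°) = cos²85° - sin²85° = -0.9848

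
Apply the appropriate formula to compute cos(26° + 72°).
cos(26° + 72°) = cos 26° cos 72° - sin 26° sin 72° = -0.1392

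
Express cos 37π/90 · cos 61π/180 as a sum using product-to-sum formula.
cos 37π/90 cos 61π/180 = (1/2)[cos(37π/90-61π/180) + cos(37π/90+61π/180)]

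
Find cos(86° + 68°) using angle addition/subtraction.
cos(86° + 68°) = cos 86° cos 68° - sin 86° sin 68° = -0.8988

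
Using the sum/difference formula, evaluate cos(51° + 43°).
cos(51° + 43°) = cos 51° cos 43° - sin 51° sin 43° = -0.06976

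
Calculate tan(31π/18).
tan(31π/18) = -1.192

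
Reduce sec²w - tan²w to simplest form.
sec²w - tan²w = 1 (using Pythagorean identity)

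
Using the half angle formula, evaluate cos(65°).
cos(65°) = √((1 + cos 130°)/2) = 0.4226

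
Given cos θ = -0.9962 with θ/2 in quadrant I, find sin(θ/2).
sin(θ/2) = ±√((1 - cos θ)/2); positive since θ/2 ∈ QI, so sin(θ/2) = 0.999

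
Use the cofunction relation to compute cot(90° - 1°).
cot(90° - 1°) = tan(1°) = 0.01746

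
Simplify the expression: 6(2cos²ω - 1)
6(2cos²ω - 1) = 6(cos(2ω)) (using Double angle)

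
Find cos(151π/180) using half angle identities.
cos(151π/180) = -√((1 + cos 151π/90)/2) = -0.8746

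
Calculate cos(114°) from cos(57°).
cos(114°) = cos²57° - sin²57° = -0.4067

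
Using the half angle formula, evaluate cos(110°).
cos(110°) = -√((1 + cos 220°)/2) = -0.342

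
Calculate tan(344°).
tan(344°) = -0.2867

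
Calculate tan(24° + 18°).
tan(24° + 18°) = (tan 24° + tan 18°)/(1 - tan 24° tan 18°) = 0.9004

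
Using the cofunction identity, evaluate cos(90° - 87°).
cos(90° - 87°) = sin(87°) = 0.9986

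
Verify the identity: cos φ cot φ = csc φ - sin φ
RHS = 1/sin φ - sin φ = (1 - sin²φ)/sin φ = cos²φ/sin φ = cos φ · (cos φ/sin φ) = cos φ cot φ = LHS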